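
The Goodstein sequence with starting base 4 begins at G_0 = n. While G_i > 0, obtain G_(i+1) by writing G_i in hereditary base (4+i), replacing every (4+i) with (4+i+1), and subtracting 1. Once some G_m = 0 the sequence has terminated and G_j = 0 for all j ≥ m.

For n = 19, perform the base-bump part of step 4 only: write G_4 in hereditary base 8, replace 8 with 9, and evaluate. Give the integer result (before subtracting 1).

step 0: 19 = 4^2 + 3; sub 5 for 4: 5^2 + 3; = 28; G_1 = 28−1 = 27
step 1: 27 = 5^2 + 2; sub 6 for 5: 6^2 + 2; = 38; G_2 = 38−1 = 37
step 2: 37 = 6^2 + 1; sub 7 for 6: 7^2 + 1; = 50; G_3 = 50−1 = 49
step 3: 49 = 7^2; sub 8 for 7: 8^2; = 64; G_4 = 64−1 = 63
step 4: 63 = 7·8 + 7; sub 9 for 8: 7·9 + 7; = 70; G_5 = 70−1 = 69

70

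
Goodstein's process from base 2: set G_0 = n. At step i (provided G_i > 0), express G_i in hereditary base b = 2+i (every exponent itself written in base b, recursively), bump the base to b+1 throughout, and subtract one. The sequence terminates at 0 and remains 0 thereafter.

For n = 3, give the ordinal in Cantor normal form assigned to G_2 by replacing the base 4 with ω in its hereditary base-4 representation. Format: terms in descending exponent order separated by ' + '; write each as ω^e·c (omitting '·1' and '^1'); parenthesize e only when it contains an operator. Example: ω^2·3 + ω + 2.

3

[0] 3 ≡ 2 + 1 (base 2). Lift 3: 4. −1: 3.
[1] 3 ≡ 3 (base 3). Lift 4: 4. −1: 3.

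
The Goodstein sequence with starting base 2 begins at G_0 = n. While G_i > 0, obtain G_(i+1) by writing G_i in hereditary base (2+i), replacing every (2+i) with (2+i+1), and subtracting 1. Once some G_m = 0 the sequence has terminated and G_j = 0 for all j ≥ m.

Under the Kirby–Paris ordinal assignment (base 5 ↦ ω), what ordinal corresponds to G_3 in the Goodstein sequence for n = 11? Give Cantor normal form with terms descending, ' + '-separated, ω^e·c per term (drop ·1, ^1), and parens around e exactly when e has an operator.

ω^(ω + 1) + 2

G_0 = 11. HB_2(11) = 2^(2 + 1) + 2 + 1. Bump = 85. G_1 = 84.
G_1 = 84. HB_3(84) = 3^(3 + 1) + 3. Bump = 1028. G_2 = 1027.
G_2 = 1027. HB_4(1027) = 4^(4 + 1) + 3. Bump = 15628. G_3 = 15627.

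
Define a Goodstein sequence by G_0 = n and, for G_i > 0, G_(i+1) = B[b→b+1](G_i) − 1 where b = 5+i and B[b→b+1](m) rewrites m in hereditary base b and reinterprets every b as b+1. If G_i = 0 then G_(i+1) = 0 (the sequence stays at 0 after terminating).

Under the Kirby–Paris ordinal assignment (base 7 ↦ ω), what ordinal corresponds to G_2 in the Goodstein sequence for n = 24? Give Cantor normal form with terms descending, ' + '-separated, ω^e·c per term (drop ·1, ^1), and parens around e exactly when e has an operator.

G_0=24  [base 5] 4·5 + 4  →[5↦6]→  4·6 + 4 = 28  −1 ⇒ G_1=27
G_1=27  [base 6] 4·6 + 3  →[6↦7]→  4·7 + 3 = 31  −1 ⇒ G_2=30
G_2=30  [base 7] 4·7 + 2  →[7↦8]→  4·8 + 2 = 34  −1 ⇒ G_3=33

ω·4 + 2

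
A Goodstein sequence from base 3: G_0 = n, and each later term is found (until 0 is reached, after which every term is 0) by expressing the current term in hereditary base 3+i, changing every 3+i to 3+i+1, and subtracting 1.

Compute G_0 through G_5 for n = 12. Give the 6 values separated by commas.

12, 19, 27, 37, 49, 63

[0] 12 ≡ 3^2 + 3 (base 3). Lift 4: 20. −1: 19.
[1] 19 ≡ 4^2 + 3 (base 4). Lift 5: 28. −1: 27.
[2] 27 ≡ 5^2 + 2 (base 5). Lift 6: 38. −1: 37.
[3] 37 ≡ 6^2 + 1 (base 6). Lift 7: 50. −1: 49.
[4] 49 ≡ 7^2 (base 7). Lift 8: 64. −1: 63.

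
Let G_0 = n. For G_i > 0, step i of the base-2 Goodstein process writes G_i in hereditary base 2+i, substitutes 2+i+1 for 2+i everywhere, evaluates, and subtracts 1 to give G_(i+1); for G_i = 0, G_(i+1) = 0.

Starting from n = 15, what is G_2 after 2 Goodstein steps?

1283

G_0 = 15. HB_2(15) = 2^(2 + 1) + 2^2 + 2 + 1. Bump = 112. G_1 = 111.
G_1 = 111. HB_3(111) = 3^(3 + 1) + 3^3 + 3. Bump = 1284. G_2 = 1283.
G_2 = 1283. HB_4(1283) = 4^(4 + 1) + 4^4 + 3. Bump = 18753. G_3 = 18752.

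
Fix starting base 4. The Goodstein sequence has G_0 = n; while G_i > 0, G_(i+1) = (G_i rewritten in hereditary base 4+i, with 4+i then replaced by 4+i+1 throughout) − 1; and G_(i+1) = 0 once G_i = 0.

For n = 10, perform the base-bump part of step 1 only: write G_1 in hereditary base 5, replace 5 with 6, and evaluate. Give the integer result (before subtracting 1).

13

[0] 10 ≡ 2·4 + 2 (base 4). Lift 5: 12. −1: 11.
[1] 11 ≡ 2·5 + 1 (base 5). Lift 6: 13. −1: 12.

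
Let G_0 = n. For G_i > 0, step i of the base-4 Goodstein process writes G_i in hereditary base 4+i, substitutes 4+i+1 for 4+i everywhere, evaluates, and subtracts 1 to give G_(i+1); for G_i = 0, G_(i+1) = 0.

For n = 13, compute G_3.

base 4: 13 = 3·4 + 1; at 5: 3·5 + 1 = 16; next = 15
base 5: 15 = 3·5; at 6: 3·6 = 18; next = 17
base 6: 17 = 2·6 + 5; at 7: 2·7 + 5 = 19; next = 18
base 7: 18 = 2·7 + 4; at 8: 2·8 + 4 = 20; next = 19

18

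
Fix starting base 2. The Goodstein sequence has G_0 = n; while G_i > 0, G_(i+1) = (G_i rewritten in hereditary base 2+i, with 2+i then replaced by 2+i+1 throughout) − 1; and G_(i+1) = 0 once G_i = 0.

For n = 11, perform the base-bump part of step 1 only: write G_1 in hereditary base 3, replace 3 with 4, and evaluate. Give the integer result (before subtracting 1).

1028

i=0: 11 = 2^(2 + 1) + 2 + 1 (b=2); 2→3: 3^(3 + 1) + 3 + 1 = 85; 85−1 = 84
i=1: 84 = 3^(3 + 1) + 3 (b=3); 3→4: 4^(4 + 1) + 4 = 1028; 1028−1 = 1027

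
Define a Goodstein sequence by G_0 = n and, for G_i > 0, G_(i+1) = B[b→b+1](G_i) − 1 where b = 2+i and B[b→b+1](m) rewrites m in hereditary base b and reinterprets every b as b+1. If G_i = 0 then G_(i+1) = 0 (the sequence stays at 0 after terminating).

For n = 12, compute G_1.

i=0: 12 = 2^(2 + 1) + 2^2 (b=2); 2→3: 3^(3 + 1) + 3^3 = 108; 108−1 = 107
i=1: 107 = 3^(3 + 1) + 2·3^2 + 2·3 + 2 (b=3); 3→4: 4^(4 + 1) + 2·4^2 + 2·4 + 2 = 1066; 1066−1 = 1065

107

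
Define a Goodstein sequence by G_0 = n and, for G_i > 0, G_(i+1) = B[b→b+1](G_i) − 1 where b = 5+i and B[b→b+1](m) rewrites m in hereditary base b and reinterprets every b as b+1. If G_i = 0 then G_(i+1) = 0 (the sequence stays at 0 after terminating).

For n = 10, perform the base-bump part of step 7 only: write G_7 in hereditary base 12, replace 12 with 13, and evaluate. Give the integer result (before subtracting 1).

(0) 10|_5 = 2·5 ↦ 2·6|_6 = 12 ⇒ 11
(1) 11|_6 = 6 + 5 ↦ 7 + 5|_7 = 12 ⇒ 11
(2) 11|_7 = 7 + 4 ↦ 8 + 4|_8 = 12 ⇒ 11
(3) 11|_8 = 8 + 3 ↦ 9 + 3|_9 = 12 ⇒ 11
(4) 11|_9 = 9 + 2 ↦ 10 + 2|_10 = 12 ⇒ 11
(5) 11|_10 = 10 + 1 ↦ 11 + 1|_11 = 12 ⇒ 11
(6) 11|_11 = 11 ↦ 12|_12 = 12 ⇒ 11

11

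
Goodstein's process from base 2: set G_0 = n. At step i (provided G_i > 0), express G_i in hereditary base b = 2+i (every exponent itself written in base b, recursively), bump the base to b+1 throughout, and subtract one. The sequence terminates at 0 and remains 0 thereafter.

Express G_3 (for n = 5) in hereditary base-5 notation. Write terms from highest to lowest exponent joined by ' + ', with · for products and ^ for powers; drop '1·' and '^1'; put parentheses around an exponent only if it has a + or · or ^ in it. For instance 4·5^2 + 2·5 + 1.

5 —HB2→ 2^2 + 1 —bump→ 3^3 + 1 = 28 —(−1)→ 27
27 —HB3→ 3^3 —bump→ 4^4 = 256 —(−1)→ 255
255 —HB4→ 3·4^3 + 3·4^2 + 3·4 + 3 —bump→ 3·5^3 + 3·5^2 + 3·5 + 3 = 468 —(−1)→ 467

3·5^3 + 3·5^2 + 3·5 + 2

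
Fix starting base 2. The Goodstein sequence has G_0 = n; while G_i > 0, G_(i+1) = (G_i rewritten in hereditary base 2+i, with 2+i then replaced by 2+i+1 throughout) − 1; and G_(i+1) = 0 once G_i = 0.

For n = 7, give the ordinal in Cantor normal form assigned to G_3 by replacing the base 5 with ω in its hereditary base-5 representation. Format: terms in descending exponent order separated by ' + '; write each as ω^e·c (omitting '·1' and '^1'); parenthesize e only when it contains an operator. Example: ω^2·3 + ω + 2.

ω^ω + 2

i=0: 7 = 2^2 + 2 + 1 (b=2); 2→3: 3^3 + 3 + 1 = 31; 31−1 = 30
i=1: 30 = 3^3 + 3 (b=3); 3→4: 4^4 + 4 = 260; 260−1 = 259
i=2: 259 = 4^4 + 3 (b=4); 4→5: 5^5 + 3 = 3128; 3128−1 = 3127
i=3: 3127 = 5^5 + 2 (b=5); 5→6: 6^6 + 2 = 46658; 46658−1 = 46657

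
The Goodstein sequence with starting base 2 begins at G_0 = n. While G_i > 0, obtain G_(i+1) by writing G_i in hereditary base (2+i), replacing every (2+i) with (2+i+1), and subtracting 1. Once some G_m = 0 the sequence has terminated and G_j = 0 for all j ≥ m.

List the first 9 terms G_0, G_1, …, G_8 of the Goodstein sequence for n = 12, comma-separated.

G_0=12  [base 2] 2^(2 + 1) + 2^2  →[2↦3]→  3^(3 + 1) + 3^3 = 108  −1 ⇒ G_1=107
G_1=107  [base 3] 3^(3 + 1) + 2·3^2 + 2·3 + 2  →[3↦4]→  4^(4 + 1) + 2·4^2 + 2·4 + 2 = 1066  −1 ⇒ G_2=1065
G_2=1065  [base 4] 4^(4 + 1) + 2·4^2 + 2·4 + 1  →[4↦5]→  5^(5 + 1) + 2·5^2 + 2·5 + 1 = 15686  −1 ⇒ G_3=15685
G_3=15685  [base 5] 5^(5 + 1) + 2·5^2 + 2·5  →[5↦6]→  6^(6 + 1) + 2·6^2 + 2·6 = 280020  −1 ⇒ G_4=280019
G_4=280019  [base 6] 6^(6 + 1) + 2·6^2 + 6 + 5  →[6↦7]→  7^(7 + 1) + 2·7^2 + 7 + 5 = 5764911  −1 ⇒ G_5=5764910
G_5=5764910  [base 7] 7^(7 + 1) + 2·7^2 + 7 + 4  →[7↦8]→  8^(8 + 1) + 2·8^2 + 8 + 4 = 134217868  −1 ⇒ G_6=134217867
G_6=134217867  [base 8] 8^(8 + 1) + 2·8^2 + 8 + 3  →[8↦9]→  9^(9 + 1) + 2·9^2 + 9 + 3 = 3486784575  −1 ⇒ G_7=3486784574
G_7=3486784574  [base 9] 9^(9 + 1) + 2·9^2 + 9 + 2  →[9↦10]→  10^(10 + 1) + 2·10^2 + 10 + 2 = 100000000212  −1 ⇒ G_8=100000000211

12, 107, 1065, 15685, 280019, 5764910, 134217867, 3486784574, 100000000211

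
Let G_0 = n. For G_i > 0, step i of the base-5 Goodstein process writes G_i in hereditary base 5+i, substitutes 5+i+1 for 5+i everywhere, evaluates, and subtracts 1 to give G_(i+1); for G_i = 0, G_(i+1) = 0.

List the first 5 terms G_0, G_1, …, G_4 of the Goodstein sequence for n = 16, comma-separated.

G_0 = 16. HB_5(16) = 3·5 + 1. Bump = 19. G_1 = 18.
G_1 = 18. HB_6(18) = 3·6. Bump = 21. G_2 = 20.
G_2 = 20. HB_7(20) = 2·7 + 6. Bump = 22. G_3 = 21.
G_3 = 21. HB_8(21) = 2·8 + 5. Bump = 23. G_4 = 22.

16, 18, 20, 21, 22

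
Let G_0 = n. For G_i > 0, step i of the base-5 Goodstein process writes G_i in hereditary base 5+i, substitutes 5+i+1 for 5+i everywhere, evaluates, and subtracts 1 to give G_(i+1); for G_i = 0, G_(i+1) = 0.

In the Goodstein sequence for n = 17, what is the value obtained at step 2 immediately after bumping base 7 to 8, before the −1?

step 0: 17 = 3·5 + 2; sub 6 for 5: 3·6 + 2; = 20; G_1 = 20−1 = 19
step 1: 19 = 3·6 + 1; sub 7 for 6: 3·7 + 1; = 22; G_2 = 22−1 = 21
step 2: 21 = 3·7; sub 8 for 7: 3·8; = 24; G_3 = 24−1 = 23

24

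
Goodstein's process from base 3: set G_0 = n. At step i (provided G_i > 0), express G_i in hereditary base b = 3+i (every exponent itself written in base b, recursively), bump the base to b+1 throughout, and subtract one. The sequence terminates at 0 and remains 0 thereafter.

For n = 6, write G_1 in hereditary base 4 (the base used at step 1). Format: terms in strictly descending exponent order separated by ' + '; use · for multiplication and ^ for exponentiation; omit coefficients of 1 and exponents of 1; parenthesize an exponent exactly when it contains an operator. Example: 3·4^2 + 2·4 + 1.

4 + 3

6 —HB3→ 2·3 —bump→ 2·4 = 8 —(−1)→ 7
7 —HB4→ 4 + 3 —bump→ 5 + 3 = 8 —(−1)→ 7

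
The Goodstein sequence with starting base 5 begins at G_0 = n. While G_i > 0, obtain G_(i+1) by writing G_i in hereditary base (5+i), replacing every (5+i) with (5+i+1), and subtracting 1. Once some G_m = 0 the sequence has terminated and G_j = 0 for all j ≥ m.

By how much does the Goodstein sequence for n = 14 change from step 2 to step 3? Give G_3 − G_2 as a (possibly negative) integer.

1

G_0 = 14. HB_5(14) = 2·5 + 4. Bump = 16. G_1 = 15.
G_1 = 15. HB_6(15) = 2·6 + 3. Bump = 17. G_2 = 16.
G_2 = 16. HB_7(16) = 2·7 + 2. Bump = 18. G_3 = 17.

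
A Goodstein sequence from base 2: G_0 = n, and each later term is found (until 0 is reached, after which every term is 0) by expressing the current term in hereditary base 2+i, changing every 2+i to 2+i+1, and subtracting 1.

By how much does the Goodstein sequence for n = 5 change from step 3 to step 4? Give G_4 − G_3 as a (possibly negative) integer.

base 2: 5 = 2^2 + 1; at 3: 3^3 + 1 = 28; next = 27
base 3: 27 = 3^3; at 4: 4^4 = 256; next = 255
base 4: 255 = 3·4^3 + 3·4^2 + 3·4 + 3; at 5: 3·5^3 + 3·5^2 + 3·5 + 3 = 468; next = 467
base 5: 467 = 3·5^3 + 3·5^2 + 3·5 + 2; at 6: 3·6^3 + 3·6^2 + 3·6 + 2 = 776; next = 775

308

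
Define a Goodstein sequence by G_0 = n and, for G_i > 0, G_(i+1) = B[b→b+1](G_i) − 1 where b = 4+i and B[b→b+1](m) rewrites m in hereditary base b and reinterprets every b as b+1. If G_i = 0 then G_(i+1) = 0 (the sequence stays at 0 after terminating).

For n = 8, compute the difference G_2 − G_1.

0

(0) 8|_4 = 2·4 ↦ 2·5|_5 = 10 ⇒ 9
(1) 9|_5 = 5 + 4 ↦ 6 + 4|_6 = 10 ⇒ 9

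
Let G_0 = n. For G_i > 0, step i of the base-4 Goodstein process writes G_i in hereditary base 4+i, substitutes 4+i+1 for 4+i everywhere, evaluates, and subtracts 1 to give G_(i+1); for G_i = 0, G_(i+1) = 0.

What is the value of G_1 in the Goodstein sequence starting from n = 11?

12

base 4: 11 = 2·4 + 3; at 5: 2·5 + 3 = 13; next = 12
base 5: 12 = 2·5 + 2; at 6: 2·6 + 2 = 14; next = 13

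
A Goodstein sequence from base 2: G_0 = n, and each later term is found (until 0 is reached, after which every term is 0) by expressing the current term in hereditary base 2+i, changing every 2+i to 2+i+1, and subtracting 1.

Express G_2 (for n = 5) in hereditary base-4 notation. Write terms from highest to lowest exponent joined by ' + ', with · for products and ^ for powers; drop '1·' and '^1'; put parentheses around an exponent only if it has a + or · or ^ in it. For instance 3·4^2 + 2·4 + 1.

(0) 5|_2 = 2^2 + 1 ↦ 3^3 + 1|_3 = 28 ⇒ 27
(1) 27|_3 = 3^3 ↦ 4^4|_4 = 256 ⇒ 255

3·4^3 + 3·4^2 + 3·4 + 3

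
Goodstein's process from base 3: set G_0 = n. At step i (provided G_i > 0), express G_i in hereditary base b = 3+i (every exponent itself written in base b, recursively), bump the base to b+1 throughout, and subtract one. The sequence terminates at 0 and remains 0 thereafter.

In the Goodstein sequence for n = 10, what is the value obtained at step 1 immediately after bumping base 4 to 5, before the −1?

25

i=0: 10 = 3^2 + 1 (b=3); 3→4: 4^2 + 1 = 17; 17−1 = 16
i=1: 16 = 4^2 (b=4); 4→5: 5^2 = 25; 25−1 = 24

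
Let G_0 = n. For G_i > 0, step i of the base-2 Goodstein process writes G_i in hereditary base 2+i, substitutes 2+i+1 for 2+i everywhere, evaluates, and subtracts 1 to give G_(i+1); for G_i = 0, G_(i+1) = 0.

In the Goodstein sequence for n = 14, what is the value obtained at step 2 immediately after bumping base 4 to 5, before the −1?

18751

G_0=14  [base 2] 2^(2 + 1) + 2^2 + 2  →[2↦3]→  3^(3 + 1) + 3^3 + 3 = 111  −1 ⇒ G_1=110
G_1=110  [base 3] 3^(3 + 1) + 3^3 + 2  →[3↦4]→  4^(4 + 1) + 4^4 + 2 = 1282  −1 ⇒ G_2=1281
G_2=1281  [base 4] 4^(4 + 1) + 4^4 + 1  →[4↦5]→  5^(5 + 1) + 5^5 + 1 = 18751  −1 ⇒ G_3=18750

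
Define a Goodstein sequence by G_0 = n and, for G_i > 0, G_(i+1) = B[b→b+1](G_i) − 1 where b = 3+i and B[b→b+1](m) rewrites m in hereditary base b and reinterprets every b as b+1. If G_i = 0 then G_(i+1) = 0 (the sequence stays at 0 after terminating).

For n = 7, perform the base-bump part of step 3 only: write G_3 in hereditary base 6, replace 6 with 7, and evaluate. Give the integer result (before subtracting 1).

G_0 = 7. HB_3(7) = 2·3 + 1. Bump = 9. G_1 = 8.
G_1 = 8. HB_4(8) = 2·4. Bump = 10. G_2 = 9.
G_2 = 9. HB_5(9) = 5 + 4. Bump = 10. G_3 = 9.
G_3 = 9. HB_6(9) = 6 + 3. Bump = 10. G_4 = 9.

10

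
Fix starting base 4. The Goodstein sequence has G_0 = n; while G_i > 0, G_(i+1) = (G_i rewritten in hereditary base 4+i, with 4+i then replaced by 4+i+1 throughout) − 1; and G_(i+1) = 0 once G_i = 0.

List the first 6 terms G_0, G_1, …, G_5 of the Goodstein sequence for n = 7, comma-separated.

[0] 7 ≡ 4 + 3 (base 4). Lift 5: 8. −1: 7.
[1] 7 ≡ 5 + 2 (base 5). Lift 6: 8. −1: 7.
[2] 7 ≡ 6 + 1 (base 6). Lift 7: 8. −1: 7.
[3] 7 ≡ 7 (base 7). Lift 8: 8. −1: 7.
[4] 7 ≡ 7 (base 8). Lift 9: 7. −1: 6.

7, 7, 7, 7, 7, 6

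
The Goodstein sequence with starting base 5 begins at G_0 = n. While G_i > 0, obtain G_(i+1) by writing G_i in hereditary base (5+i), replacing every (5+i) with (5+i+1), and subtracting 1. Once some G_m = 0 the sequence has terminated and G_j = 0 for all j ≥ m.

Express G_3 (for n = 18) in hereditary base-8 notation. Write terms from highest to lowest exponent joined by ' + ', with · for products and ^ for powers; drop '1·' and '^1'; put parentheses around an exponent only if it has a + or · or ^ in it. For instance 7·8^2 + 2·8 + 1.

base 5: 18 = 3·5 + 3; at 6: 3·6 + 3 = 21; next = 20
base 6: 20 = 3·6 + 2; at 7: 3·7 + 2 = 23; next = 22
base 7: 22 = 3·7 + 1; at 8: 3·8 + 1 = 25; next = 24

3·8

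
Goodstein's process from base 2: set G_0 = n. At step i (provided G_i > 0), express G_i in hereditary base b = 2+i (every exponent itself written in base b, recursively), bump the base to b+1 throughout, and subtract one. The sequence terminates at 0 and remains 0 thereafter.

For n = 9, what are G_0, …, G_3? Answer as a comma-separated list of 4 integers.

step 0: 9 = 2^(2 + 1) + 1; sub 3 for 2: 3^(3 + 1) + 1; = 82; G_1 = 82−1 = 81
step 1: 81 = 3^(3 + 1); sub 4 for 3: 4^(4 + 1); = 1024; G_2 = 1024−1 = 1023
step 2: 1023 = 3·4^4 + 3·4^3 + 3·4^2 + 3·4 + 3; sub 5 for 4: 3·5^5 + 3·5^3 + 3·5^2 + 3·5 + 3; = 9843; G_3 = 9843−1 = 9842

9, 81, 1023, 9842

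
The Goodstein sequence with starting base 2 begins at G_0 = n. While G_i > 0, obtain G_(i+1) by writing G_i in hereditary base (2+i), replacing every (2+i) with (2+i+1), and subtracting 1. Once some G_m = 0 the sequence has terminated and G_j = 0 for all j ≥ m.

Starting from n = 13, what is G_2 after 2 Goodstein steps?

1279

base 2: 13 = 2^(2 + 1) + 2^2 + 1; at 3: 3^(3 + 1) + 3^3 + 1 = 109; next = 108
base 3: 108 = 3^(3 + 1) + 3^3; at 4: 4^(4 + 1) + 4^4 = 1280; next = 1279
base 4: 1279 = 4^(4 + 1) + 3·4^3 + 3·4^2 + 3·4 + 3; at 5: 5^(5 + 1) + 3·5^3 + 3·5^2 + 3·5 + 3 = 16093; next = 16092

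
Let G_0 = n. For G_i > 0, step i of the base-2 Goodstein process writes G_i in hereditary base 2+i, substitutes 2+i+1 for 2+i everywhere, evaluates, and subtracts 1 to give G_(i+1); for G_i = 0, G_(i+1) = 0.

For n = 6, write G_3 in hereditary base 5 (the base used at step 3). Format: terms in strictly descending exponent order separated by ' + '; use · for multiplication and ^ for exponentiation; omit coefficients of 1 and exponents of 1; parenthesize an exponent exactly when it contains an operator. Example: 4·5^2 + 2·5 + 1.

(0) 6|_2 = 2^2 + 2 ↦ 3^3 + 3|_3 = 30 ⇒ 29
(1) 29|_3 = 3^3 + 2 ↦ 4^4 + 2|_4 = 258 ⇒ 257
(2) 257|_4 = 4^4 + 1 ↦ 5^5 + 1|_5 = 3126 ⇒ 3125
(3) 3125|_5 = 5^5 ↦ 6^6|_6 = 46656 ⇒ 46655

5^5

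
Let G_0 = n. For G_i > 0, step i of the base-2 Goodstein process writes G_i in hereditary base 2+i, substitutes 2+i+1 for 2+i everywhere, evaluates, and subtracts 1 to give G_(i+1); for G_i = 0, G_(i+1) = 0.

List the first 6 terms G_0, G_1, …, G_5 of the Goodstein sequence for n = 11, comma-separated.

11 —HB2→ 2^(2 + 1) + 2 + 1 —bump→ 3^(3 + 1) + 3 + 1 = 85 —(−1)→ 84
84 —HB3→ 3^(3 + 1) + 3 —bump→ 4^(4 + 1) + 4 = 1028 —(−1)→ 1027
1027 —HB4→ 4^(4 + 1) + 3 —bump→ 5^(5 + 1) + 3 = 15628 —(−1)→ 15627
15627 —HB5→ 5^(5 + 1) + 2 —bump→ 6^(6 + 1) + 2 = 279938 —(−1)→ 279937
279937 —HB6→ 6^(6 + 1) + 1 —bump→ 7^(7 + 1) + 1 = 5764802 —(−1)→ 5764801

11, 84, 1027, 15627, 279937, 5764801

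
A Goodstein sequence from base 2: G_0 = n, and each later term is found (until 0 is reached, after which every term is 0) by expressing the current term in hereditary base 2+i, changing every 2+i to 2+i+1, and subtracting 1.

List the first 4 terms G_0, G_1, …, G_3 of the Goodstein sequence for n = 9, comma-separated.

step 0: 9 = 2^(2 + 1) + 1; sub 3 for 2: 3^(3 + 1) + 1; = 82; G_1 = 82−1 = 81
step 1: 81 = 3^(3 + 1); sub 4 for 3: 4^(4 + 1); = 1024; G_2 = 1024−1 = 1023
step 2: 1023 = 3·4^4 + 3·4^3 + 3·4^2 + 3·4 + 3; sub 5 for 4: 3·5^5 + 3·5^3 + 3·5^2 + 3·5 + 3; = 9843; G_3 = 9843−1 = 9842

9, 81, 1023, 9842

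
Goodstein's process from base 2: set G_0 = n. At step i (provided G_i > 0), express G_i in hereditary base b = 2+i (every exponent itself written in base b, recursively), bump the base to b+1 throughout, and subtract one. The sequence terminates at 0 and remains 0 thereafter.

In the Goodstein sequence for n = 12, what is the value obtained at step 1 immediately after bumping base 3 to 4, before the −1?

base 2: 12 = 2^(2 + 1) + 2^2; at 3: 3^(3 + 1) + 3^3 = 108; next = 107
base 3: 107 = 3^(3 + 1) + 2·3^2 + 2·3 + 2; at 4: 4^(4 + 1) + 2·4^2 + 2·4 + 2 = 1066; next = 1065

1066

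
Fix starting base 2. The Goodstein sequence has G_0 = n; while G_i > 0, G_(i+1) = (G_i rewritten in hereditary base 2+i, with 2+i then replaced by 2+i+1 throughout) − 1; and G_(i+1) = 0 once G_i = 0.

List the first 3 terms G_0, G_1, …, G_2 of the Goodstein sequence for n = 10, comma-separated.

i=0: 10 = 2^(2 + 1) + 2 (b=2); 2→3: 3^(3 + 1) + 3 = 84; 84−1 = 83
i=1: 83 = 3^(3 + 1) + 2 (b=3); 3→4: 4^(4 + 1) + 2 = 1026; 1026−1 = 1025

10, 83, 1025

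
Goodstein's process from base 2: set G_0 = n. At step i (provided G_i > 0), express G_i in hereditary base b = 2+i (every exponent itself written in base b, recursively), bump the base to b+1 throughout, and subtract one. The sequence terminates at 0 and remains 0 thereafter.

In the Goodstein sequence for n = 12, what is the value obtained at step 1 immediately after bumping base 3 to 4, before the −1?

1066

G_0 = 12. HB_2(12) = 2^(2 + 1) + 2^2. Bump = 108. G_1 = 107.
G_1 = 107. HB_3(107) = 3^(3 + 1) + 2·3^2 + 2·3 + 2. Bump = 1066. G_2 = 1065.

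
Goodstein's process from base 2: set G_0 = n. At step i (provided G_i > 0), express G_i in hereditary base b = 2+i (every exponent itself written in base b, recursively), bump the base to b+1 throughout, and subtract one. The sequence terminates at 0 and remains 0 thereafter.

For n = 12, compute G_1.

step 0: 12 = 2^(2 + 1) + 2^2; sub 3 for 2: 3^(3 + 1) + 3^3; = 108; G_1 = 108−1 = 107
step 1: 107 = 3^(3 + 1) + 2·3^2 + 2·3 + 2; sub 4 for 3: 4^(4 + 1) + 2·4^2 + 2·4 + 2; = 1066; G_2 = 1066−1 = 1065

107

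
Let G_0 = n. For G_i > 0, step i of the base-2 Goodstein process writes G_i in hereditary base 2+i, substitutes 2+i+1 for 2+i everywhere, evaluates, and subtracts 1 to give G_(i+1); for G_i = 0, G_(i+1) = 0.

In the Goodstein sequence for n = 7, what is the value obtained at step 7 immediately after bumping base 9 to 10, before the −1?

[0] 7 ≡ 2^2 + 2 + 1 (base 2). Lift 3: 31. −1: 30.
[1] 30 ≡ 3^3 + 3 (base 3). Lift 4: 260. −1: 259.
[2] 259 ≡ 4^4 + 3 (base 4). Lift 5: 3128. −1: 3127.
[3] 3127 ≡ 5^5 + 2 (base 5). Lift 6: 46658. −1: 46657.
[4] 46657 ≡ 6^6 + 1 (base 6). Lift 7: 823544. −1: 823543.
[5] 823543 ≡ 7^7 (base 7). Lift 8: 16777216. −1: 16777215.
[6] 16777215 ≡ 7·8^7 + 7·8^6 + 7·8^5 + 7·8^4 + 7·8^3 + 7·8^2 + 7·8 + 7 (base 8). Lift 9: 37665880. −1: 37665879.
[7] 37665879 ≡ 7·9^7 + 7·9^6 + 7·9^5 + 7·9^4 + 7·9^3 + 7·9^2 + 7·9 + 6 (base 9). Lift 10: 77777776. −1: 77777775.

77777776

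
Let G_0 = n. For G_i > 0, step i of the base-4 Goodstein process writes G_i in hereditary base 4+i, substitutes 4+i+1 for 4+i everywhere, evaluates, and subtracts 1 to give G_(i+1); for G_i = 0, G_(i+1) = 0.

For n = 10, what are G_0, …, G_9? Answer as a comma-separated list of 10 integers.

10, 11, 12, 13, 13, 13, 13, 13, 13, 13

(0) 10|_4 = 2·4 + 2 ↦ 2·5 + 2|_5 = 12 ⇒ 11
(1) 11|_5 = 2·5 + 1 ↦ 2·6 + 1|_6 = 13 ⇒ 12
(2) 12|_6 = 2·6 ↦ 2·7|_7 = 14 ⇒ 13
(3) 13|_7 = 7 + 6 ↦ 8 + 6|_8 = 14 ⇒ 13
(4) 13|_8 = 8 + 5 ↦ 9 + 5|_9 = 14 ⇒ 13
(5) 13|_9 = 9 + 4 ↦ 10 + 4|_10 = 14 ⇒ 13
(6) 13|_10 = 10 + 3 ↦ 11 + 3|_11 = 14 ⇒ 13
(7) 13|_11 = 11 + 2 ↦ 12 + 2|_12 = 14 ⇒ 13
(8) 13|_12 = 12 + 1 ↦ 13 + 1|_13 = 14 ⇒ 13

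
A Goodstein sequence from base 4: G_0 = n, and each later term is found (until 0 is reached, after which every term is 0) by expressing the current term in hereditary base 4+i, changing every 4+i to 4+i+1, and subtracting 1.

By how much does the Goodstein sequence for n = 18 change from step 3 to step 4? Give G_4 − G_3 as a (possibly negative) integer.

G_0 = 18. HB_4(18) = 4^2 + 2. Bump = 27. G_1 = 26.
G_1 = 26. HB_5(26) = 5^2 + 1. Bump = 37. G_2 = 36.
G_2 = 36. HB_6(36) = 6^2. Bump = 49. G_3 = 48.
G_3 = 48. HB_7(48) = 6·7 + 6. Bump = 54. G_4 = 53.

5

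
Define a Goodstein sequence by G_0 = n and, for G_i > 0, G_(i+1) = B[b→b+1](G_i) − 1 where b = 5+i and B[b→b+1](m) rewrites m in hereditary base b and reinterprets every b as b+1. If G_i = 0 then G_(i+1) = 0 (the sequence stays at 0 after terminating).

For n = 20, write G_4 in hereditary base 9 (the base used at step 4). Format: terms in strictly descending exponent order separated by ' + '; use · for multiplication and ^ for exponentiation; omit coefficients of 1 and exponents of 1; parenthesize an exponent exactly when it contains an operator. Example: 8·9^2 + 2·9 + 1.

20 —HB5→ 4·5 —bump→ 4·6 = 24 —(−1)→ 23
23 —HB6→ 3·6 + 5 —bump→ 3·7 + 5 = 26 —(−1)→ 25
25 —HB7→ 3·7 + 4 —bump→ 3·8 + 4 = 28 —(−1)→ 27
27 —HB8→ 3·8 + 3 —bump→ 3·9 + 3 = 30 —(−1)→ 29
29 —HB9→ 3·9 + 2 —bump→ 3·10 + 2 = 32 —(−1)→ 31

3·9 + 2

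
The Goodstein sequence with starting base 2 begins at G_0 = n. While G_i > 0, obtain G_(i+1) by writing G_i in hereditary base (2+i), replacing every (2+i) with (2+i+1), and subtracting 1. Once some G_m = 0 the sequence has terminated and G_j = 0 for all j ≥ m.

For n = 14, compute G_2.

1281

G_0 = 14. HB_2(14) = 2^(2 + 1) + 2^2 + 2. Bump = 111. G_1 = 110.
G_1 = 110. HB_3(110) = 3^(3 + 1) + 3^3 + 2. Bump = 1282. G_2 = 1281.
G_2 = 1281. HB_4(1281) = 4^(4 + 1) + 4^4 + 1. Bump = 18751. G_3 = 18750.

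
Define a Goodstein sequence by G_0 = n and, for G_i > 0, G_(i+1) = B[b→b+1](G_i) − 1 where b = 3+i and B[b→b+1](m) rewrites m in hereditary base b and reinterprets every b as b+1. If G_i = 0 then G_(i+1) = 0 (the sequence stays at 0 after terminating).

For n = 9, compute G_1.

i=0: 9 = 3^2 (b=3); 3→4: 4^2 = 16; 16−1 = 15
i=1: 15 = 3·4 + 3 (b=4); 4→5: 3·5 + 3 = 18; 18−1 = 17

15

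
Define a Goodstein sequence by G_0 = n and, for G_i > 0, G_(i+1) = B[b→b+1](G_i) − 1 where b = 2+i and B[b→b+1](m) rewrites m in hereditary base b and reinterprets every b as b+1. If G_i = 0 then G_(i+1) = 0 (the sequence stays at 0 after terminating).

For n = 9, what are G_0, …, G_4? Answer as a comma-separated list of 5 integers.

i=0: 9 = 2^(2 + 1) + 1 (b=2); 2→3: 3^(3 + 1) + 1 = 82; 82−1 = 81
i=1: 81 = 3^(3 + 1) (b=3); 3→4: 4^(4 + 1) = 1024; 1024−1 = 1023
i=2: 1023 = 3·4^4 + 3·4^3 + 3·4^2 + 3·4 + 3 (b=4); 4→5: 3·5^5 + 3·5^3 + 3·5^2 + 3·5 + 3 = 9843; 9843−1 = 9842
i=3: 9842 = 3·5^5 + 3·5^3 + 3·5^2 + 3·5 + 2 (b=5); 5→6: 3·6^6 + 3·6^3 + 3·6^2 + 3·6 + 2 = 140744; 140744−1 = 140743

9, 81, 1023, 9842, 140743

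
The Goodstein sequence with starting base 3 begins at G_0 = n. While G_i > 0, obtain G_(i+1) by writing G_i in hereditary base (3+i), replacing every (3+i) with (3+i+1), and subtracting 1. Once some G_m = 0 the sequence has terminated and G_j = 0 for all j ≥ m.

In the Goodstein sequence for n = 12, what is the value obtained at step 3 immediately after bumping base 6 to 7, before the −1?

step 0: 12 = 3^2 + 3; sub 4 for 3: 4^2 + 4; = 20; G_1 = 20−1 = 19
step 1: 19 = 4^2 + 3; sub 5 for 4: 5^2 + 3; = 28; G_2 = 28−1 = 27
step 2: 27 = 5^2 + 2; sub 6 for 5: 6^2 + 2; = 38; G_3 = 38−1 = 37
step 3: 37 = 6^2 + 1; sub 7 for 6: 7^2 + 1; = 50; G_4 = 50−1 = 49

50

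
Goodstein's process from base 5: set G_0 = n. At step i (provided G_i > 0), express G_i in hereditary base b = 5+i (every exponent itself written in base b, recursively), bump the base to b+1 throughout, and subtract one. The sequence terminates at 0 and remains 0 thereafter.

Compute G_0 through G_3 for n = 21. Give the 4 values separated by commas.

step 0: 21 = 4·5 + 1; sub 6 for 5: 4·6 + 1; = 25; G_1 = 25−1 = 24
step 1: 24 = 4·6; sub 7 for 6: 4·7; = 28; G_2 = 28−1 = 27
step 2: 27 = 3·7 + 6; sub 8 for 7: 3·8 + 6; = 30; G_3 = 30−1 = 29

21, 24, 27, 29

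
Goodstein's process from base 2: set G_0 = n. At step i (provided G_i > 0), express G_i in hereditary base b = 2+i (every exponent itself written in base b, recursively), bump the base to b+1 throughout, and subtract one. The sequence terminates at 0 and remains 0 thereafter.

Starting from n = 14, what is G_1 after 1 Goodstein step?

110

14 —HB2→ 2^(2 + 1) + 2^2 + 2 —bump→ 3^(3 + 1) + 3^3 + 3 = 111 —(−1)→ 110
110 —HB3→ 3^(3 + 1) + 3^3 + 2 —bump→ 4^(4 + 1) + 4^4 + 2 = 1282 —(−1)→ 1281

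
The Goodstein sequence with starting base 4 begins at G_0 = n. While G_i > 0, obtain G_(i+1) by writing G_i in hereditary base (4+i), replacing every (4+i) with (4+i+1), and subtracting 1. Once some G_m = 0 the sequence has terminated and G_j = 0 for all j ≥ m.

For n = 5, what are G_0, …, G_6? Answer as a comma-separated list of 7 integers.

5, 5, 5, 4, 3, 2, 1

step 0: 5 = 4 + 1; sub 5 for 4: 5 + 1; = 6; G_1 = 6−1 = 5
step 1: 5 = 5; sub 6 for 5: 6; = 6; G_2 = 6−1 = 5
step 2: 5 = 5; sub 7 for 6: 5; = 5; G_3 = 5−1 = 4
step 3: 4 = 4; sub 8 for 7: 4; = 4; G_4 = 4−1 = 3
step 4: 3 = 3; sub 9 for 8: 3; = 3; G_5 = 3−1 = 2
step 5: 2 = 2; sub 10 for 9: 2; = 2; G_6 = 2−1 = 1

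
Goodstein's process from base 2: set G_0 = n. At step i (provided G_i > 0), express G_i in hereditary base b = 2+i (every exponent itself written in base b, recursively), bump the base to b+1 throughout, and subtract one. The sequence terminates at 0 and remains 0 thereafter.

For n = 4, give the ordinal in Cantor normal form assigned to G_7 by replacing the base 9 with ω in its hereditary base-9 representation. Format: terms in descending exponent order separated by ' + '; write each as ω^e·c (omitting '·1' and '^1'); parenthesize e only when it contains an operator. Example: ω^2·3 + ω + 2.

base 2: 4 = 2^2; at 3: 3^3 = 27; next = 26
base 3: 26 = 2·3^2 + 2·3 + 2; at 4: 2·4^2 + 2·4 + 2 = 42; next = 41
base 4: 41 = 2·4^2 + 2·4 + 1; at 5: 2·5^2 + 2·5 + 1 = 61; next = 60
base 5: 60 = 2·5^2 + 2·5; at 6: 2·6^2 + 2·6 = 84; next = 83
base 6: 83 = 2·6^2 + 6 + 5; at 7: 2·7^2 + 7 + 5 = 110; next = 109
base 7: 109 = 2·7^2 + 7 + 4; at 8: 2·8^2 + 8 + 4 = 140; next = 139
base 8: 139 = 2·8^2 + 8 + 3; at 9: 2·9^2 + 9 + 3 = 174; next = 173
base 9: 173 = 2·9^2 + 9 + 2; at 10: 2·10^2 + 10 + 2 = 212; next = 211

ω^2·2 + ω + 2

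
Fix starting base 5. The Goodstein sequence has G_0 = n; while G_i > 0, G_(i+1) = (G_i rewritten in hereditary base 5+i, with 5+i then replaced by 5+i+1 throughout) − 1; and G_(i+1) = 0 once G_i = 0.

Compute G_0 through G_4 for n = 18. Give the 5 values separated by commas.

G_0=18  [base 5] 3·5 + 3  →[5↦6]→  3·6 + 3 = 21  −1 ⇒ G_1=20
G_1=20  [base 6] 3·6 + 2  →[6↦7]→  3·7 + 2 = 23  −1 ⇒ G_2=22
G_2=22  [base 7] 3·7 + 1  →[7↦8]→  3·8 + 1 = 25  −1 ⇒ G_3=24
G_3=24  [base 8] 3·8  →[8↦9]→  3·9 = 27  −1 ⇒ G_4=26

18, 20, 22, 24, 26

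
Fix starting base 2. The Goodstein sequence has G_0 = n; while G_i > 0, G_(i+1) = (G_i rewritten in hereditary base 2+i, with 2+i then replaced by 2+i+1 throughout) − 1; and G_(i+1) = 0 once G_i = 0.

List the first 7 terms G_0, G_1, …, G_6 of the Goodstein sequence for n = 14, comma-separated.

i=0: 14 = 2^(2 + 1) + 2^2 + 2 (b=2); 2→3: 3^(3 + 1) + 3^3 + 3 = 111; 111−1 = 110
i=1: 110 = 3^(3 + 1) + 3^3 + 2 (b=3); 3→4: 4^(4 + 1) + 4^4 + 2 = 1282; 1282−1 = 1281
i=2: 1281 = 4^(4 + 1) + 4^4 + 1 (b=4); 4→5: 5^(5 + 1) + 5^5 + 1 = 18751; 18751−1 = 18750
i=3: 18750 = 5^(5 + 1) + 5^5 (b=5); 5→6: 6^(6 + 1) + 6^6 = 326592; 326592−1 = 326591
i=4: 326591 = 6^(6 + 1) + 5·6^5 + 5·6^4 + 5·6^3 + 5·6^2 + 5·6 + 5 (b=6); 6→7: 7^(7 + 1) + 5·7^5 + 5·7^4 + 5·7^3 + 5·7^2 + 5·7 + 5 = 5862841; 5862841−1 = 5862840
i=5: 5862840 = 7^(7 + 1) + 5·7^5 + 5·7^4 + 5·7^3 + 5·7^2 + 5·7 + 4 (b=7); 7→8: 8^(8 + 1) + 5·8^5 + 5·8^4 + 5·8^3 + 5·8^2 + 5·8 + 4 = 134404972; 134404972−1 = 134404971

14, 110, 1281, 18750, 326591, 5862840, 134404971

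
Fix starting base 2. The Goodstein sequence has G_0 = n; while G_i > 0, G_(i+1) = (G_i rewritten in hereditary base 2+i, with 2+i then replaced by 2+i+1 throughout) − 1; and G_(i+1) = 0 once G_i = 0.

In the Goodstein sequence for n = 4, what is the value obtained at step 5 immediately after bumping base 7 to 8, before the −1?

140

4 —HB2→ 2^2 —bump→ 3^3 = 27 —(−1)→ 26
26 —HB3→ 2·3^2 + 2·3 + 2 —bump→ 2·4^2 + 2·4 + 2 = 42 —(−1)→ 41
41 —HB4→ 2·4^2 + 2·4 + 1 —bump→ 2·5^2 + 2·5 + 1 = 61 —(−1)→ 60
60 —HB5→ 2·5^2 + 2·5 —bump→ 2·6^2 + 2·6 = 84 —(−1)→ 83
83 —HB6→ 2·6^2 + 6 + 5 —bump→ 2·7^2 + 7 + 5 = 110 —(−1)→ 109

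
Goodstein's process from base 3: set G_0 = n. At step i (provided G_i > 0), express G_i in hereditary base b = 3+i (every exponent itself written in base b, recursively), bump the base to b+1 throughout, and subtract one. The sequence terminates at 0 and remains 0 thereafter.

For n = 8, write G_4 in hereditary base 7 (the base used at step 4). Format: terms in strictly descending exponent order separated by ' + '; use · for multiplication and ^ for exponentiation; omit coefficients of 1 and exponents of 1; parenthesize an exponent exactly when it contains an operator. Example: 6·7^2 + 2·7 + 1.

i=0: 8 = 2·3 + 2 (b=3); 3→4: 2·4 + 2 = 10; 10−1 = 9
i=1: 9 = 2·4 + 1 (b=4); 4→5: 2·5 + 1 = 11; 11−1 = 10
i=2: 10 = 2·5 (b=5); 5→6: 2·6 = 12; 12−1 = 11
i=3: 11 = 6 + 5 (b=6); 6→7: 7 + 5 = 12; 12−1 = 11

7 + 4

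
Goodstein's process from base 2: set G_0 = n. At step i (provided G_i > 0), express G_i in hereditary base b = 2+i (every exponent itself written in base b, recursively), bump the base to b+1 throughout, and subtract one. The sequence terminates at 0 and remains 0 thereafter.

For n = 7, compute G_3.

i=0: 7 = 2^2 + 2 + 1 (b=2); 2→3: 3^3 + 3 + 1 = 31; 31−1 = 30
i=1: 30 = 3^3 + 3 (b=3); 3→4: 4^4 + 4 = 260; 260−1 = 259
i=2: 259 = 4^4 + 3 (b=4); 4→5: 5^5 + 3 = 3128; 3128−1 = 3127
i=3: 3127 = 5^5 + 2 (b=5); 5→6: 6^6 + 2 = 46658; 46658−1 = 46657

3127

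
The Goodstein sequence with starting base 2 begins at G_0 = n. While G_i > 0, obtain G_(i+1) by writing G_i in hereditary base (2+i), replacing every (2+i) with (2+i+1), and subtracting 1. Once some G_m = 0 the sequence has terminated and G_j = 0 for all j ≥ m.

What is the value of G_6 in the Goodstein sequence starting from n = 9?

50333399

G_0=9  [base 2] 2^(2 + 1) + 1  →[2↦3]→  3^(3 + 1) + 1 = 82  −1 ⇒ G_1=81
G_1=81  [base 3] 3^(3 + 1)  →[3↦4]→  4^(4 + 1) = 1024  −1 ⇒ G_2=1023
G_2=1023  [base 4] 3·4^4 + 3·4^3 + 3·4^2 + 3·4 + 3  →[4↦5]→  3·5^5 + 3·5^3 + 3·5^2 + 3·5 + 3 = 9843  −1 ⇒ G_3=9842
G_3=9842  [base 5] 3·5^5 + 3·5^3 + 3·5^2 + 3·5 + 2  →[5↦6]→  3·6^6 + 3·6^3 + 3·6^2 + 3·6 + 2 = 140744  −1 ⇒ G_4=140743
G_4=140743  [base 6] 3·6^6 + 3·6^3 + 3·6^2 + 3·6 + 1  →[6↦7]→  3·7^7 + 3·7^3 + 3·7^2 + 3·7 + 1 = 2471827  −1 ⇒ G_5=2471826
G_5=2471826  [base 7] 3·7^7 + 3·7^3 + 3·7^2 + 3·7  →[7↦8]→  3·8^8 + 3·8^3 + 3·8^2 + 3·8 = 50333400  −1 ⇒ G_6=50333399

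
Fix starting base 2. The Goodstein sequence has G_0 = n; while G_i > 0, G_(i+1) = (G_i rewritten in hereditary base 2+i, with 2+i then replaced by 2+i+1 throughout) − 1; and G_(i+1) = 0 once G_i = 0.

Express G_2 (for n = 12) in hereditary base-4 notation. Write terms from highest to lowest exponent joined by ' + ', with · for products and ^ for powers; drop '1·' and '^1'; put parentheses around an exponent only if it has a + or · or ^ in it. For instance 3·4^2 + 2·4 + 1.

4^(4 + 1) + 2·4^2 + 2·4 + 1

base 2: 12 = 2^(2 + 1) + 2^2; at 3: 3^(3 + 1) + 3^3 = 108; next = 107
base 3: 107 = 3^(3 + 1) + 2·3^2 + 2·3 + 2; at 4: 4^(4 + 1) + 2·4^2 + 2·4 + 2 = 1066; next = 1065
base 4: 1065 = 4^(4 + 1) + 2·4^2 + 2·4 + 1; at 5: 5^(5 + 1) + 2·5^2 + 2·5 + 1 = 15686; next = 15685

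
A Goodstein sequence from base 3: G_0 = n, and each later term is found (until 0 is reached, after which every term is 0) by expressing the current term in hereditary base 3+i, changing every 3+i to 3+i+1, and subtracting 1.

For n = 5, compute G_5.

G_0 = 5. HB_3(5) = 3 + 2. Bump = 6. G_1 = 5.
G_1 = 5. HB_4(5) = 4 + 1. Bump = 6. G_2 = 5.
G_2 = 5. HB_5(5) = 5. Bump = 6. G_3 = 5.
G_3 = 5. HB_6(5) = 5. Bump = 5. G_4 = 4.
G_4 = 4. HB_7(4) = 4. Bump = 4. G_5 = 3.
G_5 = 3. HB_8(3) = 3. Bump = 3. G_6 = 2.

3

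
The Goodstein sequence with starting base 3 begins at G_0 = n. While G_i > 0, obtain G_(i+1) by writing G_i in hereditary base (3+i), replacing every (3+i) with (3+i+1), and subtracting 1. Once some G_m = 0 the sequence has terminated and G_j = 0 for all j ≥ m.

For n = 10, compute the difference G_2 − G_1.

G_0 = 10. HB_3(10) = 3^2 + 1. Bump = 17. G_1 = 16.
G_1 = 16. HB_4(16) = 4^2. Bump = 25. G_2 = 24.

8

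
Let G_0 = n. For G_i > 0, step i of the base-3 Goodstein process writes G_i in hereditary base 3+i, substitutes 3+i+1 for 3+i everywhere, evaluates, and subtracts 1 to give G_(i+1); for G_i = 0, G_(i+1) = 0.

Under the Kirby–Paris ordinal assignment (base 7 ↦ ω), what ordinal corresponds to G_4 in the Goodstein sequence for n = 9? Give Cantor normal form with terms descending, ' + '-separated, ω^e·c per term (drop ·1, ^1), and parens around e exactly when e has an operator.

base 3: 9 = 3^2; at 4: 4^2 = 16; next = 15
base 4: 15 = 3·4 + 3; at 5: 3·5 + 3 = 18; next = 17
base 5: 17 = 3·5 + 2; at 6: 3·6 + 2 = 20; next = 19
base 6: 19 = 3·6 + 1; at 7: 3·7 + 1 = 22; next = 21

ω·3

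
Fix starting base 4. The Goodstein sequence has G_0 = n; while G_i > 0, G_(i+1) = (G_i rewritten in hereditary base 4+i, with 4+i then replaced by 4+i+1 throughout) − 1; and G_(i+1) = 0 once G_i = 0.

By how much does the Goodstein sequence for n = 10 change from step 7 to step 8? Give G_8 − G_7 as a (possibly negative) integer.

0

step 0: 10 = 2·4 + 2; sub 5 for 4: 2·5 + 2; = 12; G_1 = 12−1 = 11
step 1: 11 = 2·5 + 1; sub 6 for 5: 2·6 + 1; = 13; G_2 = 13−1 = 12
step 2: 12 = 2·6; sub 7 for 6: 2·7; = 14; G_3 = 14−1 = 13
step 3: 13 = 7 + 6; sub 8 for 7: 8 + 6; = 14; G_4 = 14−1 = 13
step 4: 13 = 8 + 5; sub 9 for 8: 9 + 5; = 14; G_5 = 14−1 = 13
step 5: 13 = 9 + 4; sub 10 for 9: 10 + 4; = 14; G_6 = 14−1 = 13
step 6: 13 = 10 + 3; sub 11 for 10: 11 + 3; = 14; G_7 = 14−1 = 13
step 7: 13 = 11 + 2; sub 12 for 11: 12 + 2; = 14; G_8 = 14−1 = 13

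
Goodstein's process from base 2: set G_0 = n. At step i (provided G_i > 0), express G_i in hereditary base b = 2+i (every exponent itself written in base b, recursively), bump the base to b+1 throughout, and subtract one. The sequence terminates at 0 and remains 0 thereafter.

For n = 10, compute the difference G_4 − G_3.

step 0: 10 = 2^(2 + 1) + 2; sub 3 for 2: 3^(3 + 1) + 3; = 84; G_1 = 84−1 = 83
step 1: 83 = 3^(3 + 1) + 2; sub 4 for 3: 4^(4 + 1) + 2; = 1026; G_2 = 1026−1 = 1025
step 2: 1025 = 4^(4 + 1) + 1; sub 5 for 4: 5^(5 + 1) + 1; = 15626; G_3 = 15626−1 = 15625
step 3: 15625 = 5^(5 + 1); sub 6 for 5: 6^(6 + 1); = 279936; G_4 = 279936−1 = 279935

264310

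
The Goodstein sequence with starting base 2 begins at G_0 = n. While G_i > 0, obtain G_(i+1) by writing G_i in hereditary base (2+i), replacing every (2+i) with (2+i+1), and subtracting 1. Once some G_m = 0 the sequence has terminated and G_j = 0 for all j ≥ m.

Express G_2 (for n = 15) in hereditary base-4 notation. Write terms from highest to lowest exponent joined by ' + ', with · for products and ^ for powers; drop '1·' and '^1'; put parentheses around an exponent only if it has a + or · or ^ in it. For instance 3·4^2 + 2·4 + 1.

(0) 15|_2 = 2^(2 + 1) + 2^2 + 2 + 1 ↦ 3^(3 + 1) + 3^3 + 3 + 1|_3 = 112 ⇒ 111
(1) 111|_3 = 3^(3 + 1) + 3^3 + 3 ↦ 4^(4 + 1) + 4^4 + 4|_4 = 1284 ⇒ 1283
(2) 1283|_4 = 4^(4 + 1) + 4^4 + 3 ↦ 5^(5 + 1) + 5^5 + 3|_5 = 18753 ⇒ 18752

4^(4 + 1) + 4^4 + 3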